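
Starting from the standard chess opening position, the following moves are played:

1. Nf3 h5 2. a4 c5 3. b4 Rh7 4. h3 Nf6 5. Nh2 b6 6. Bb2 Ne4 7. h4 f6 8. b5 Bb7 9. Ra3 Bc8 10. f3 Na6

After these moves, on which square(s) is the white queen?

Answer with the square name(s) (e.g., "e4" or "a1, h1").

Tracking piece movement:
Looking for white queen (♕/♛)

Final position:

  a b c d e f g h
  ─────────────────
8│♜ · ♝ ♛ ♚ ♝ · ·│8
7│♟ · · ♟ ♟ · ♟ ♜│7
6│♞ ♟ · · · ♟ · ·│6
5│· ♙ ♟ · · · · ♟│5
4│♙ · · · ♞ · · ♙│4
3│♖ · · · · ♙ · ·│3
2│· ♗ ♙ ♙ ♙ · ♙ ♘│2
1│· ♘ · ♕ ♔ ♗ · ♖│1
  ─────────────────
  a b c d e f g h


d1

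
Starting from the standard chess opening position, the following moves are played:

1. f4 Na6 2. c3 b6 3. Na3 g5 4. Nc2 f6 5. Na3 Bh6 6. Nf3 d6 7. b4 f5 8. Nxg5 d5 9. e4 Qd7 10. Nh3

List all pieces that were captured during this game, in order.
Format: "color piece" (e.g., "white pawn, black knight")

Tracking captures:
  Nxg5: captured black pawn

black pawn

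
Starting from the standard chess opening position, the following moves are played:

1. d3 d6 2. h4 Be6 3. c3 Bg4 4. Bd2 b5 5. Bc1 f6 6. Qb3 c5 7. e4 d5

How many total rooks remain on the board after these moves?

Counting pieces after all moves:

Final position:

  a b c d e f g h
  ─────────────────
8│♜ ♞ · ♛ ♚ ♝ ♞ ♜│8
7│♟ · · · ♟ · ♟ ♟│7
6│· · · · · ♟ · ·│6
5│· ♟ ♟ ♟ · · · ·│5
4│· · · · ♙ · ♝ ♙│4
3│· ♕ ♙ ♙ · · · ·│3
2│♙ ♙ · · · ♙ ♙ ·│2
1│♖ ♘ ♗ · ♔ ♗ ♘ ♖│1
  ─────────────────
  a b c d e f g h


4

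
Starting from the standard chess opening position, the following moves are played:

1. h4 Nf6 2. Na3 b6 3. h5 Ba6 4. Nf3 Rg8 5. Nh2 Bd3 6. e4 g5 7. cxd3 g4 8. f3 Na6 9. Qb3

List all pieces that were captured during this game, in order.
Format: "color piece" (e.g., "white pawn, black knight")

Tracking captures:
  cxd3: captured black bishop

black bishop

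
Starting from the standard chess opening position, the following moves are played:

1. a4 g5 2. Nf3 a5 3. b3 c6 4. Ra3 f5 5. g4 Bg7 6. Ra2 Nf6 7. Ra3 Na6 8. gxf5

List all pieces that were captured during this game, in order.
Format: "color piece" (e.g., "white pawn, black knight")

Tracking captures:
  gxf5: captured black pawn

black pawn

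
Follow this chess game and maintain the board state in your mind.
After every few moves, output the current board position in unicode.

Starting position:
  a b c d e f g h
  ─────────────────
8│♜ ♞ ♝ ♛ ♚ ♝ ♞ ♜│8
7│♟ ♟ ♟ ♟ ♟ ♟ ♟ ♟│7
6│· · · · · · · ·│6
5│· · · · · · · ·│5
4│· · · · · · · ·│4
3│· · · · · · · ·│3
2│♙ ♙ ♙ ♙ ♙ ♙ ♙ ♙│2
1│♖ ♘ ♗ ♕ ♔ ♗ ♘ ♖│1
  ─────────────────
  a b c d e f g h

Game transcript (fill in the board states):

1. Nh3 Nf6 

  a b c d e f g h
  ─────────────────
8│♜ ♞ ♝ ♛ ♚ ♝ · ♜│8
7│♟ ♟ ♟ ♟ ♟ ♟ ♟ ♟│7
6│· · · · · ♞ · ·│6
5│· · · · · · · ·│5
4│· · · · · · · ·│4
3│· · · · · · · ♘│3
2│♙ ♙ ♙ ♙ ♙ ♙ ♙ ♙│2
1│♖ ♘ ♗ ♕ ♔ ♗ · ♖│1
  ─────────────────
  a b c d e f g h

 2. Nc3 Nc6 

  a b c d e f g h
  ─────────────────
8│♜ · ♝ ♛ ♚ ♝ · ♜│8
7│♟ ♟ ♟ ♟ ♟ ♟ ♟ ♟│7
6│· · ♞ · · ♞ · ·│6
5│· · · · · · · ·│5
4│· · · · · · · ·│4
3│· · ♘ · · · · ♘│3
2│♙ ♙ ♙ ♙ ♙ ♙ ♙ ♙│2
1│♖ · ♗ ♕ ♔ ♗ · ♖│1
  ─────────────────
  a b c d e f g h

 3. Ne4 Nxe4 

  a b c d e f g h
  ─────────────────
8│♜ · ♝ ♛ ♚ ♝ · ♜│8
7│♟ ♟ ♟ ♟ ♟ ♟ ♟ ♟│7
6│· · ♞ · · · · ·│6
5│· · · · · · · ·│5
4│· · · · ♞ · · ·│4
3│· · · · · · · ♘│3
2│♙ ♙ ♙ ♙ ♙ ♙ ♙ ♙│2
1│♖ · ♗ ♕ ♔ ♗ · ♖│1
  ─────────────────
  a b c d e f g h

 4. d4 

  a b c d e f g h
  ─────────────────
8│♜ · ♝ ♛ ♚ ♝ · ♜│8
7│♟ ♟ ♟ ♟ ♟ ♟ ♟ ♟│7
6│· · ♞ · · · · ·│6
5│· · · · · · · ·│5
4│· · · ♙ ♞ · · ·│4
3│· · · · · · · ♘│3
2│♙ ♙ ♙ · ♙ ♙ ♙ ♙│2
1│♖ · ♗ ♕ ♔ ♗ · ♖│1
  ─────────────────
  a b c d e f g h


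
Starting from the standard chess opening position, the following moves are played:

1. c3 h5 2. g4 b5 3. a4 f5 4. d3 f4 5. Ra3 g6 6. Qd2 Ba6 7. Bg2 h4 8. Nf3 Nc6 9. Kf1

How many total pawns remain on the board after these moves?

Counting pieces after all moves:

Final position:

  a b c d e f g h
  ─────────────────
8│♜ · · ♛ ♚ ♝ ♞ ♜│8
7│♟ · ♟ ♟ ♟ · · ·│7
6│♝ · ♞ · · · ♟ ·│6
5│· ♟ · · · · · ·│5
4│♙ · · · · ♟ ♙ ♟│4
3│♖ · ♙ ♙ · ♘ · ·│3
2│· ♙ · ♕ ♙ ♙ ♗ ♙│2
1│· ♘ ♗ · · ♔ · ♖│1
  ─────────────────
  a b c d e f g h


16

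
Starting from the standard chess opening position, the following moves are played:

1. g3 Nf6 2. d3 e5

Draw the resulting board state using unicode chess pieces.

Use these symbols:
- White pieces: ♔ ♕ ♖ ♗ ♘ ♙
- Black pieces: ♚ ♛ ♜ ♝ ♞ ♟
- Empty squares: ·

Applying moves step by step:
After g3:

♜ ♞ ♝ ♛ ♚ ♝ ♞ ♜
♟ ♟ ♟ ♟ ♟ ♟ ♟ ♟
· · · · · · · ·
· · · · · · · ·
· · · · · · · ·
· · · · · · ♙ ·
♙ ♙ ♙ ♙ ♙ ♙ · ♙
♖ ♘ ♗ ♕ ♔ ♗ ♘ ♖


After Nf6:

♜ ♞ ♝ ♛ ♚ ♝ · ♜
♟ ♟ ♟ ♟ ♟ ♟ ♟ ♟
· · · · · ♞ · ·
· · · · · · · ·
· · · · · · · ·
· · · · · · ♙ ·
♙ ♙ ♙ ♙ ♙ ♙ · ♙
♖ ♘ ♗ ♕ ♔ ♗ ♘ ♖


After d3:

♜ ♞ ♝ ♛ ♚ ♝ · ♜
♟ ♟ ♟ ♟ ♟ ♟ ♟ ♟
· · · · · ♞ · ·
· · · · · · · ·
· · · · · · · ·
· · · ♙ · · ♙ ·
♙ ♙ ♙ · ♙ ♙ · ♙
♖ ♘ ♗ ♕ ♔ ♗ ♘ ♖


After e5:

♜ ♞ ♝ ♛ ♚ ♝ · ♜
♟ ♟ ♟ ♟ · ♟ ♟ ♟
· · · · · ♞ · ·
· · · · ♟ · · ·
· · · · · · · ·
· · · ♙ · · ♙ ·
♙ ♙ ♙ · ♙ ♙ · ♙
♖ ♘ ♗ ♕ ♔ ♗ ♘ ♖



  a b c d e f g h
  ─────────────────
8│♜ ♞ ♝ ♛ ♚ ♝ · ♜│8
7│♟ ♟ ♟ ♟ · ♟ ♟ ♟│7
6│· · · · · ♞ · ·│6
5│· · · · ♟ · · ·│5
4│· · · · · · · ·│4
3│· · · ♙ · · ♙ ·│3
2│♙ ♙ ♙ · ♙ ♙ · ♙│2
1│♖ ♘ ♗ ♕ ♔ ♗ ♘ ♖│1
  ─────────────────
  a b c d e f g h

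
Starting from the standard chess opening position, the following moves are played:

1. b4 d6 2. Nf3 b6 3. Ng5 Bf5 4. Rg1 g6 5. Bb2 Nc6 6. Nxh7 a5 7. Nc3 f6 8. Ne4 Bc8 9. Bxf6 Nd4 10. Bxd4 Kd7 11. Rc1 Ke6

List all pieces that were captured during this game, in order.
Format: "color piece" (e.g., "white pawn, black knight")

Tracking captures:
  Nxh7: captured black pawn
  Bxf6: captured black pawn
  Bxd4: captured black knight

black pawn, black pawn, black knight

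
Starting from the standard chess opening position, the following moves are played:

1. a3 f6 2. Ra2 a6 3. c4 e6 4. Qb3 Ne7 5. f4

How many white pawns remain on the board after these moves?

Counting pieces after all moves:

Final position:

  a b c d e f g h
  ─────────────────
8│♜ ♞ ♝ ♛ ♚ ♝ · ♜│8
7│· ♟ ♟ ♟ ♞ · ♟ ♟│7
6│♟ · · · ♟ ♟ · ·│6
5│· · · · · · · ·│5
4│· · ♙ · · ♙ · ·│4
3│♙ ♕ · · · · · ·│3
2│♖ ♙ · ♙ ♙ · ♙ ♙│2
1│· ♘ ♗ · ♔ ♗ ♘ ♖│1
  ─────────────────
  a b c d e f g h


8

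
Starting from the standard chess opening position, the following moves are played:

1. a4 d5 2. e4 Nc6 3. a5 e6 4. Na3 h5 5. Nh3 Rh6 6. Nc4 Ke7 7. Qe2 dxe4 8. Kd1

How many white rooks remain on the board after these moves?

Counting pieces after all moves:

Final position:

  a b c d e f g h
  ─────────────────
8│♜ · ♝ ♛ · ♝ ♞ ·│8
7│♟ ♟ ♟ · ♚ ♟ ♟ ·│7
6│· · ♞ · ♟ · · ♜│6
5│♙ · · · · · · ♟│5
4│· · ♘ · ♟ · · ·│4
3│· · · · · · · ♘│3
2│· ♙ ♙ ♙ ♕ ♙ ♙ ♙│2
1│♖ · ♗ ♔ · ♗ · ♖│1
  ─────────────────
  a b c d e f g h


2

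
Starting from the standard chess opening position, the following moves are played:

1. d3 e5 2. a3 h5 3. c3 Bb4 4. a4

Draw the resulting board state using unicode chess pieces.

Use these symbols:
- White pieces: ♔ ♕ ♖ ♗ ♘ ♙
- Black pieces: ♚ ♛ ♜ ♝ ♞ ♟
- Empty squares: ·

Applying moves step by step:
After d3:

♜ ♞ ♝ ♛ ♚ ♝ ♞ ♜
♟ ♟ ♟ ♟ ♟ ♟ ♟ ♟
· · · · · · · ·
· · · · · · · ·
· · · · · · · ·
· · · ♙ · · · ·
♙ ♙ ♙ · ♙ ♙ ♙ ♙
♖ ♘ ♗ ♕ ♔ ♗ ♘ ♖


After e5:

♜ ♞ ♝ ♛ ♚ ♝ ♞ ♜
♟ ♟ ♟ ♟ · ♟ ♟ ♟
· · · · · · · ·
· · · · ♟ · · ·
· · · · · · · ·
· · · ♙ · · · ·
♙ ♙ ♙ · ♙ ♙ ♙ ♙
♖ ♘ ♗ ♕ ♔ ♗ ♘ ♖


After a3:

♜ ♞ ♝ ♛ ♚ ♝ ♞ ♜
♟ ♟ ♟ ♟ · ♟ ♟ ♟
· · · · · · · ·
· · · · ♟ · · ·
· · · · · · · ·
♙ · · ♙ · · · ·
· ♙ ♙ · ♙ ♙ ♙ ♙
♖ ♘ ♗ ♕ ♔ ♗ ♘ ♖


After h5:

♜ ♞ ♝ ♛ ♚ ♝ ♞ ♜
♟ ♟ ♟ ♟ · ♟ ♟ ·
· · · · · · · ·
· · · · ♟ · · ♟
· · · · · · · ·
♙ · · ♙ · · · ·
· ♙ ♙ · ♙ ♙ ♙ ♙
♖ ♘ ♗ ♕ ♔ ♗ ♘ ♖


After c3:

♜ ♞ ♝ ♛ ♚ ♝ ♞ ♜
♟ ♟ ♟ ♟ · ♟ ♟ ·
· · · · · · · ·
· · · · ♟ · · ♟
· · · · · · · ·
♙ · ♙ ♙ · · · ·
· ♙ · · ♙ ♙ ♙ ♙
♖ ♘ ♗ ♕ ♔ ♗ ♘ ♖


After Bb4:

♜ ♞ ♝ ♛ ♚ · ♞ ♜
♟ ♟ ♟ ♟ · ♟ ♟ ·
· · · · · · · ·
· · · · ♟ · · ♟
· ♝ · · · · · ·
♙ · ♙ ♙ · · · ·
· ♙ · · ♙ ♙ ♙ ♙
♖ ♘ ♗ ♕ ♔ ♗ ♘ ♖


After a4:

♜ ♞ ♝ ♛ ♚ · ♞ ♜
♟ ♟ ♟ ♟ · ♟ ♟ ·
· · · · · · · ·
· · · · ♟ · · ♟
♙ ♝ · · · · · ·
· · ♙ ♙ · · · ·
· ♙ · · ♙ ♙ ♙ ♙
♖ ♘ ♗ ♕ ♔ ♗ ♘ ♖



  a b c d e f g h
  ─────────────────
8│♜ ♞ ♝ ♛ ♚ · ♞ ♜│8
7│♟ ♟ ♟ ♟ · ♟ ♟ ·│7
6│· · · · · · · ·│6
5│· · · · ♟ · · ♟│5
4│♙ ♝ · · · · · ·│4
3│· · ♙ ♙ · · · ·│3
2│· ♙ · · ♙ ♙ ♙ ♙│2
1│♖ ♘ ♗ ♕ ♔ ♗ ♘ ♖│1
  ─────────────────
  a b c d e f g h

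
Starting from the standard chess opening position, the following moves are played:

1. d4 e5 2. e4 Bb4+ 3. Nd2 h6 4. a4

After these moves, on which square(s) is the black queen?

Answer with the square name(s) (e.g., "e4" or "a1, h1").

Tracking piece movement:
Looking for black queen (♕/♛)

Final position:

  a b c d e f g h
  ─────────────────
8│♜ ♞ ♝ ♛ ♚ · ♞ ♜│8
7│♟ ♟ ♟ ♟ · ♟ ♟ ·│7
6│· · · · · · · ♟│6
5│· · · · ♟ · · ·│5
4│♙ ♝ · ♙ ♙ · · ·│4
3│· · · · · · · ·│3
2│· ♙ ♙ ♘ · ♙ ♙ ♙│2
1│♖ · ♗ ♕ ♔ ♗ ♘ ♖│1
  ─────────────────
  a b c d e f g h


d8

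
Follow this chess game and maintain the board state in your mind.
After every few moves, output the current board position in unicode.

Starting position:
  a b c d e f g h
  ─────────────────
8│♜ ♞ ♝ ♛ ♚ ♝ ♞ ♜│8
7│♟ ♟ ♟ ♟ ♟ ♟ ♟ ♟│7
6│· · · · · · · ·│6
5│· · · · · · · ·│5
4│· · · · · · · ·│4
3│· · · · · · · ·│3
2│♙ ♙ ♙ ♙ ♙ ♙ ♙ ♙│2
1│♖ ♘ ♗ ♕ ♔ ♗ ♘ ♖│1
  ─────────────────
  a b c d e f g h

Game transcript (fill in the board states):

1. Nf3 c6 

  a b c d e f g h
  ─────────────────
8│♜ ♞ ♝ ♛ ♚ ♝ ♞ ♜│8
7│♟ ♟ · ♟ ♟ ♟ ♟ ♟│7
6│· · ♟ · · · · ·│6
5│· · · · · · · ·│5
4│· · · · · · · ·│4
3│· · · · · ♘ · ·│3
2│♙ ♙ ♙ ♙ ♙ ♙ ♙ ♙│2
1│♖ ♘ ♗ ♕ ♔ ♗ · ♖│1
  ─────────────────
  a b c d e f g h

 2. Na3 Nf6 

  a b c d e f g h
  ─────────────────
8│♜ ♞ ♝ ♛ ♚ ♝ · ♜│8
7│♟ ♟ · ♟ ♟ ♟ ♟ ♟│7
6│· · ♟ · · ♞ · ·│6
5│· · · · · · · ·│5
4│· · · · · · · ·│4
3│♘ · · · · ♘ · ·│3
2│♙ ♙ ♙ ♙ ♙ ♙ ♙ ♙│2
1│♖ · ♗ ♕ ♔ ♗ · ♖│1
  ─────────────────
  a b c d e f g h

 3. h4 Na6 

  a b c d e f g h
  ─────────────────
8│♜ · ♝ ♛ ♚ ♝ · ♜│8
7│♟ ♟ · ♟ ♟ ♟ ♟ ♟│7
6│♞ · ♟ · · ♞ · ·│6
5│· · · · · · · ·│5
4│· · · · · · · ♙│4
3│♘ · · · · ♘ · ·│3
2│♙ ♙ ♙ ♙ ♙ ♙ ♙ ·│2
1│♖ · ♗ ♕ ♔ ♗ · ♖│1
  ─────────────────
  a b c d e f g h

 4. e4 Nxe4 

  a b c d e f g h
  ─────────────────
8│♜ · ♝ ♛ ♚ ♝ · ♜│8
7│♟ ♟ · ♟ ♟ ♟ ♟ ♟│7
6│♞ · ♟ · · · · ·│6
5│· · · · · · · ·│5
4│· · · · ♞ · · ♙│4
3│♘ · · · · ♘ · ·│3
2│♙ ♙ ♙ ♙ · ♙ ♙ ·│2
1│♖ · ♗ ♕ ♔ ♗ · ♖│1
  ─────────────────
  a b c d e f g h



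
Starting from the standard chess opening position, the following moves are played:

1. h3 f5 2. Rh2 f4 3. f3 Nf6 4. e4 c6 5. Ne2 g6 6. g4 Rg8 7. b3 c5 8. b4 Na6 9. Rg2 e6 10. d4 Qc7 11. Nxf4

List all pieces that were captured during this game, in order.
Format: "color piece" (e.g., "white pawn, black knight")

Tracking captures:
  Nxf4: captured black pawn

black pawn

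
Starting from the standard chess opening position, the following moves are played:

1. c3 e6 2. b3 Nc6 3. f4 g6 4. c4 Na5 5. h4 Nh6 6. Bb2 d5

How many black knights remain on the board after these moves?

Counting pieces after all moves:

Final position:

  a b c d e f g h
  ─────────────────
8│♜ · ♝ ♛ ♚ ♝ · ♜│8
7│♟ ♟ ♟ · · ♟ · ♟│7
6│· · · · ♟ · ♟ ♞│6
5│♞ · · ♟ · · · ·│5
4│· · ♙ · · ♙ · ♙│4
3│· ♙ · · · · · ·│3
2│♙ ♗ · ♙ ♙ · ♙ ·│2
1│♖ ♘ · ♕ ♔ ♗ ♘ ♖│1
  ─────────────────
  a b c d e f g h


2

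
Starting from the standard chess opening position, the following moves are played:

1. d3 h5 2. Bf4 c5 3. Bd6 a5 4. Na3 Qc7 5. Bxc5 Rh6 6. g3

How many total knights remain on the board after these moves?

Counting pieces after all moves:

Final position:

  a b c d e f g h
  ─────────────────
8│♜ ♞ ♝ · ♚ ♝ ♞ ·│8
7│· ♟ ♛ ♟ ♟ ♟ ♟ ·│7
6│· · · · · · · ♜│6
5│♟ · ♗ · · · · ♟│5
4│· · · · · · · ·│4
3│♘ · · ♙ · · ♙ ·│3
2│♙ ♙ ♙ · ♙ ♙ · ♙│2
1│♖ · · ♕ ♔ ♗ ♘ ♖│1
  ─────────────────
  a b c d e f g h


4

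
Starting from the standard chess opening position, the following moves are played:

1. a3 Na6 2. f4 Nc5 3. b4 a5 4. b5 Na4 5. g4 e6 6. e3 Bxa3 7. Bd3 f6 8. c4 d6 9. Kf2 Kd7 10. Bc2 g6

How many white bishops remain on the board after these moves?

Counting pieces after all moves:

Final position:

  a b c d e f g h
  ─────────────────
8│♜ · ♝ ♛ · · ♞ ♜│8
7│· ♟ ♟ ♚ · · · ♟│7
6│· · · ♟ ♟ ♟ ♟ ·│6
5│♟ ♙ · · · · · ·│5
4│♞ · ♙ · · ♙ ♙ ·│4
3│♝ · · · ♙ · · ·│3
2│· · ♗ ♙ · ♔ · ♙│2
1│♖ ♘ ♗ ♕ · · ♘ ♖│1
  ─────────────────
  a b c d e f g h


2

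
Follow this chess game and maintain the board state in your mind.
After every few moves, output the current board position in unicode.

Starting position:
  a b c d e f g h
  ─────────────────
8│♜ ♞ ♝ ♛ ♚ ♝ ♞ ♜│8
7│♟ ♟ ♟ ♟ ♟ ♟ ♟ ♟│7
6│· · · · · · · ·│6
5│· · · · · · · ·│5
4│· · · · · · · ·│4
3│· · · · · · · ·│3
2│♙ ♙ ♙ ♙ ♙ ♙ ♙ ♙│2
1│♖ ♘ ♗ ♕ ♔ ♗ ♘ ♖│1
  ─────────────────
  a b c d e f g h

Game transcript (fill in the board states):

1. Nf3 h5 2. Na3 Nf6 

  a b c d e f g h
  ─────────────────
8│♜ ♞ ♝ ♛ ♚ ♝ · ♜│8
7│♟ ♟ ♟ ♟ ♟ ♟ ♟ ·│7
6│· · · · · ♞ · ·│6
5│· · · · · · · ♟│5
4│· · · · · · · ·│4
3│♘ · · · · ♘ · ·│3
2│♙ ♙ ♙ ♙ ♙ ♙ ♙ ♙│2
1│♖ · ♗ ♕ ♔ ♗ · ♖│1
  ─────────────────
  a b c d e f g h

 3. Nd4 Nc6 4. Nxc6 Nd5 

  a b c d e f g h
  ─────────────────
8│♜ · ♝ ♛ ♚ ♝ · ♜│8
7│♟ ♟ ♟ ♟ ♟ ♟ ♟ ·│7
6│· · ♘ · · · · ·│6
5│· · · ♞ · · · ♟│5
4│· · · · · · · ·│4
3│♘ · · · · · · ·│3
2│♙ ♙ ♙ ♙ ♙ ♙ ♙ ♙│2
1│♖ · ♗ ♕ ♔ ♗ · ♖│1
  ─────────────────
  a b c d e f g h

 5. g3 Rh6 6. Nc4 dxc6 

  a b c d e f g h
  ─────────────────
8│♜ · ♝ ♛ ♚ ♝ · ·│8
7│♟ ♟ ♟ · ♟ ♟ ♟ ·│7
6│· · ♟ · · · · ♜│6
5│· · · ♞ · · · ♟│5
4│· · ♘ · · · · ·│4
3│· · · · · · ♙ ·│3
2│♙ ♙ ♙ ♙ ♙ ♙ · ♙│2
1│♖ · ♗ ♕ ♔ ♗ · ♖│1
  ─────────────────
  a b c d e f g h

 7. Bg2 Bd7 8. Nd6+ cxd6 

  a b c d e f g h
  ─────────────────
8│♜ · · ♛ ♚ ♝ · ·│8
7│♟ ♟ · ♝ ♟ ♟ ♟ ·│7
6│· · ♟ ♟ · · · ♜│6
5│· · · ♞ · · · ♟│5
4│· · · · · · · ·│4
3│· · · · · · ♙ ·│3
2│♙ ♙ ♙ ♙ ♙ ♙ ♗ ♙│2
1│♖ · ♗ ♕ ♔ · · ♖│1
  ─────────────────
  a b c d e f g h

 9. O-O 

  a b c d e f g h
  ─────────────────
8│♜ · · ♛ ♚ ♝ · ·│8
7│♟ ♟ · ♝ ♟ ♟ ♟ ·│7
6│· · ♟ ♟ · · · ♜│6
5│· · · ♞ · · · ♟│5
4│· · · · · · · ·│4
3│· · · · · · ♙ ·│3
2│♙ ♙ ♙ ♙ ♙ ♙ ♗ ♙│2
1│♖ · ♗ ♕ · ♖ ♔ ·│1
  ─────────────────
  a b c d e f g h


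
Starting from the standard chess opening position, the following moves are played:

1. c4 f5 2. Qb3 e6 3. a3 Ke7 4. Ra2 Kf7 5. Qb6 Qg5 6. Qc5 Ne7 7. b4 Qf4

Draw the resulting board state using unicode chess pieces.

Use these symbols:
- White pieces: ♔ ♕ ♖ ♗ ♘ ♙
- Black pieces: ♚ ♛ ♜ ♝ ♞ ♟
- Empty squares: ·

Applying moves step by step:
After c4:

♜ ♞ ♝ ♛ ♚ ♝ ♞ ♜
♟ ♟ ♟ ♟ ♟ ♟ ♟ ♟
· · · · · · · ·
· · · · · · · ·
· · ♙ · · · · ·
· · · · · · · ·
♙ ♙ · ♙ ♙ ♙ ♙ ♙
♖ ♘ ♗ ♕ ♔ ♗ ♘ ♖


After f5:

♜ ♞ ♝ ♛ ♚ ♝ ♞ ♜
♟ ♟ ♟ ♟ ♟ · ♟ ♟
· · · · · · · ·
· · · · · ♟ · ·
· · ♙ · · · · ·
· · · · · · · ·
♙ ♙ · ♙ ♙ ♙ ♙ ♙
♖ ♘ ♗ ♕ ♔ ♗ ♘ ♖


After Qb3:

♜ ♞ ♝ ♛ ♚ ♝ ♞ ♜
♟ ♟ ♟ ♟ ♟ · ♟ ♟
· · · · · · · ·
· · · · · ♟ · ·
· · ♙ · · · · ·
· ♕ · · · · · ·
♙ ♙ · ♙ ♙ ♙ ♙ ♙
♖ ♘ ♗ · ♔ ♗ ♘ ♖


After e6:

♜ ♞ ♝ ♛ ♚ ♝ ♞ ♜
♟ ♟ ♟ ♟ · · ♟ ♟
· · · · ♟ · · ·
· · · · · ♟ · ·
· · ♙ · · · · ·
· ♕ · · · · · ·
♙ ♙ · ♙ ♙ ♙ ♙ ♙
♖ ♘ ♗ · ♔ ♗ ♘ ♖


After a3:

♜ ♞ ♝ ♛ ♚ ♝ ♞ ♜
♟ ♟ ♟ ♟ · · ♟ ♟
· · · · ♟ · · ·
· · · · · ♟ · ·
· · ♙ · · · · ·
♙ ♕ · · · · · ·
· ♙ · ♙ ♙ ♙ ♙ ♙
♖ ♘ ♗ · ♔ ♗ ♘ ♖


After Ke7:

♜ ♞ ♝ ♛ · ♝ ♞ ♜
♟ ♟ ♟ ♟ ♚ · ♟ ♟
· · · · ♟ · · ·
· · · · · ♟ · ·
· · ♙ · · · · ·
♙ ♕ · · · · · ·
· ♙ · ♙ ♙ ♙ ♙ ♙
♖ ♘ ♗ · ♔ ♗ ♘ ♖


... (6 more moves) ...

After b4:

♜ ♞ ♝ · · ♝ · ♜
♟ ♟ ♟ ♟ ♞ ♚ ♟ ♟
· · · · ♟ · · ·
· · ♕ · · ♟ ♛ ·
· ♙ ♙ · · · · ·
♙ · · · · · · ·
♖ · · ♙ ♙ ♙ ♙ ♙
· ♘ ♗ · ♔ ♗ ♘ ♖


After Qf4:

♜ ♞ ♝ · · ♝ · ♜
♟ ♟ ♟ ♟ ♞ ♚ ♟ ♟
· · · · ♟ · · ·
· · ♕ · · ♟ · ·
· ♙ ♙ · · ♛ · ·
♙ · · · · · · ·
♖ · · ♙ ♙ ♙ ♙ ♙
· ♘ ♗ · ♔ ♗ ♘ ♖



  a b c d e f g h
  ─────────────────
8│♜ ♞ ♝ · · ♝ · ♜│8
7│♟ ♟ ♟ ♟ ♞ ♚ ♟ ♟│7
6│· · · · ♟ · · ·│6
5│· · ♕ · · ♟ · ·│5
4│· ♙ ♙ · · ♛ · ·│4
3│♙ · · · · · · ·│3
2│♖ · · ♙ ♙ ♙ ♙ ♙│2
1│· ♘ ♗ · ♔ ♗ ♘ ♖│1
  ─────────────────
  a b c d e f g h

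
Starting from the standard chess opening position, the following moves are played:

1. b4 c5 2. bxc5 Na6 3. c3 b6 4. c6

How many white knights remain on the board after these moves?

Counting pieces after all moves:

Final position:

  a b c d e f g h
  ─────────────────
8│♜ · ♝ ♛ ♚ ♝ ♞ ♜│8
7│♟ · · ♟ ♟ ♟ ♟ ♟│7
6│♞ ♟ ♙ · · · · ·│6
5│· · · · · · · ·│5
4│· · · · · · · ·│4
3│· · ♙ · · · · ·│3
2│♙ · · ♙ ♙ ♙ ♙ ♙│2
1│♖ ♘ ♗ ♕ ♔ ♗ ♘ ♖│1
  ─────────────────
  a b c d e f g h


2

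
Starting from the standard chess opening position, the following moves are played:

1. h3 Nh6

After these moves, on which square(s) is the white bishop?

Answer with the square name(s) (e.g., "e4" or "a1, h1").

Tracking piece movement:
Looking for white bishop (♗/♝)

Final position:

  a b c d e f g h
  ─────────────────
8│♜ ♞ ♝ ♛ ♚ ♝ · ♜│8
7│♟ ♟ ♟ ♟ ♟ ♟ ♟ ♟│7
6│· · · · · · · ♞│6
5│· · · · · · · ·│5
4│· · · · · · · ·│4
3│· · · · · · · ♙│3
2│♙ ♙ ♙ ♙ ♙ ♙ ♙ ·│2
1│♖ ♘ ♗ ♕ ♔ ♗ ♘ ♖│1
  ─────────────────
  a b c d e f g h


c1, f1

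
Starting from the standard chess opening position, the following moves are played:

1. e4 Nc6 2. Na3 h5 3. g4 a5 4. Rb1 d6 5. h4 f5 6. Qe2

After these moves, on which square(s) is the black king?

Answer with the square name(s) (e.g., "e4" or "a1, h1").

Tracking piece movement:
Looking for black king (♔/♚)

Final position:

  a b c d e f g h
  ─────────────────
8│♜ · ♝ ♛ ♚ ♝ ♞ ♜│8
7│· ♟ ♟ · ♟ · ♟ ·│7
6│· · ♞ ♟ · · · ·│6
5│♟ · · · · ♟ · ♟│5
4│· · · · ♙ · ♙ ♙│4
3│♘ · · · · · · ·│3
2│♙ ♙ ♙ ♙ ♕ ♙ · ·│2
1│· ♖ ♗ · ♔ ♗ ♘ ♖│1
  ─────────────────
  a b c d e f g h


e8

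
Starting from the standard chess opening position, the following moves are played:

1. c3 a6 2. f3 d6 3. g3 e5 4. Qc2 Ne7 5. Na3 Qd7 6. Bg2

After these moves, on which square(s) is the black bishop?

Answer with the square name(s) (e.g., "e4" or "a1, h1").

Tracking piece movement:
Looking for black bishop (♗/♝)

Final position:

  a b c d e f g h
  ─────────────────
8│♜ ♞ ♝ · ♚ ♝ · ♜│8
7│· ♟ ♟ ♛ ♞ ♟ ♟ ♟│7
6│♟ · · ♟ · · · ·│6
5│· · · · ♟ · · ·│5
4│· · · · · · · ·│4
3│♘ · ♙ · · ♙ ♙ ·│3
2│♙ ♙ ♕ ♙ ♙ · ♗ ♙│2
1│♖ · ♗ · ♔ · ♘ ♖│1
  ─────────────────
  a b c d e f g h


c8, f8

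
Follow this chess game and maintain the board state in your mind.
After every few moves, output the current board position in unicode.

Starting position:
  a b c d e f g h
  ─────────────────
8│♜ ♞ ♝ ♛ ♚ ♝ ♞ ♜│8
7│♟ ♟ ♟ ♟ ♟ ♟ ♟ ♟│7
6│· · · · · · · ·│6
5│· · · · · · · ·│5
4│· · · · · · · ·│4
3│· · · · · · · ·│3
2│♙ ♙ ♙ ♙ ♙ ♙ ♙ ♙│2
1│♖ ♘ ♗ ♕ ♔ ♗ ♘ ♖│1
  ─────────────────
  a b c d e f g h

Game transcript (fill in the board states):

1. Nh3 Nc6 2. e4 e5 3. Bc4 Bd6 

  a b c d e f g h
  ─────────────────
8│♜ · ♝ ♛ ♚ · ♞ ♜│8
7│♟ ♟ ♟ ♟ · ♟ ♟ ♟│7
6│· · ♞ ♝ · · · ·│6
5│· · · · ♟ · · ·│5
4│· · ♗ · ♙ · · ·│4
3│· · · · · · · ♘│3
2│♙ ♙ ♙ ♙ · ♙ ♙ ♙│2
1│♖ ♘ ♗ ♕ ♔ · · ♖│1
  ─────────────────
  a b c d e f g h

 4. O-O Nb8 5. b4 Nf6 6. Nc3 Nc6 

  a b c d e f g h
  ─────────────────
8│♜ · ♝ ♛ ♚ · · ♜│8
7│♟ ♟ ♟ ♟ · ♟ ♟ ♟│7
6│· · ♞ ♝ · ♞ · ·│6
5│· · · · ♟ · · ·│5
4│· ♙ ♗ · ♙ · · ·│4
3│· · ♘ · · · · ♘│3
2│♙ · ♙ ♙ · ♙ ♙ ♙│2
1│♖ · ♗ ♕ · ♖ ♔ ·│1
  ─────────────────
  a b c d e f g h

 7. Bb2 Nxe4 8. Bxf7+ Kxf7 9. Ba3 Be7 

  a b c d e f g h
  ─────────────────
8│♜ · ♝ ♛ · · · ♜│8
7│♟ ♟ ♟ ♟ ♝ ♚ ♟ ♟│7
6│· · ♞ · · · · ·│6
5│· · · · ♟ · · ·│5
4│· ♙ · · ♞ · · ·│4
3│♗ · ♘ · · · · ♘│3
2│♙ · ♙ ♙ · ♙ ♙ ♙│2
1│♖ · · ♕ · ♖ ♔ ·│1
  ─────────────────
  a b c d e f g h

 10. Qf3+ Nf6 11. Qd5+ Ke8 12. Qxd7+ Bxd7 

  a b c d e f g h
  ─────────────────
8│♜ · · ♛ ♚ · · ♜│8
7│♟ ♟ ♟ ♝ ♝ · ♟ ♟│7
6│· · ♞ · · ♞ · ·│6
5│· · · · ♟ · · ·│5
4│· ♙ · · · · · ·│4
3│♗ · ♘ · · · · ♘│3
2│♙ · ♙ ♙ · ♙ ♙ ♙│2
1│♖ · · · · ♖ ♔ ·│1
  ─────────────────
  a b c d e f g h

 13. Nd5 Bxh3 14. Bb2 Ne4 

  a b c d e f g h
  ─────────────────
8│♜ · · ♛ ♚ · · ♜│8
7│♟ ♟ ♟ · ♝ · ♟ ♟│7
6│· · ♞ · · · · ·│6
5│· · · ♘ ♟ · · ·│5
4│· ♙ · · ♞ · · ·│4
3│· · · · · · · ♝│3
2│♙ ♗ ♙ ♙ · ♙ ♙ ♙│2
1│♖ · · · · ♖ ♔ ·│1
  ─────────────────
  a b c d e f g h


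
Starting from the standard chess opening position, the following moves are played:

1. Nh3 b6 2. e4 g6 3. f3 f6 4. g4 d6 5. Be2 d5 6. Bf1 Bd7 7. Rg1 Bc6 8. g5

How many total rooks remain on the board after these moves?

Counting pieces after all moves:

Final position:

  a b c d e f g h
  ─────────────────
8│♜ ♞ · ♛ ♚ ♝ ♞ ♜│8
7│♟ · ♟ · ♟ · · ♟│7
6│· ♟ ♝ · · ♟ ♟ ·│6
5│· · · ♟ · · ♙ ·│5
4│· · · · ♙ · · ·│4
3│· · · · · ♙ · ♘│3
2│♙ ♙ ♙ ♙ · · · ♙│2
1│♖ ♘ ♗ ♕ ♔ ♗ ♖ ·│1
  ─────────────────
  a b c d e f g h


4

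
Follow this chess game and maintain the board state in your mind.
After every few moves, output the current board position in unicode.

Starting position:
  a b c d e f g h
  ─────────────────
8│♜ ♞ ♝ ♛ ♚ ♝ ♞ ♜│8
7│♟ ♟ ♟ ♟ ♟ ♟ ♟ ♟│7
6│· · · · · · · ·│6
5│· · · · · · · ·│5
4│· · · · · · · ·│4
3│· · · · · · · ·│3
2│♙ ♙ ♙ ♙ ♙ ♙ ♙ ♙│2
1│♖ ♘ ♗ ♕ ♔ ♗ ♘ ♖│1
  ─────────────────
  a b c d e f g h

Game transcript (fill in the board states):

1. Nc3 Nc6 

  a b c d e f g h
  ─────────────────
8│♜ · ♝ ♛ ♚ ♝ ♞ ♜│8
7│♟ ♟ ♟ ♟ ♟ ♟ ♟ ♟│7
6│· · ♞ · · · · ·│6
5│· · · · · · · ·│5
4│· · · · · · · ·│4
3│· · ♘ · · · · ·│3
2│♙ ♙ ♙ ♙ ♙ ♙ ♙ ♙│2
1│♖ · ♗ ♕ ♔ ♗ ♘ ♖│1
  ─────────────────
  a b c d e f g h

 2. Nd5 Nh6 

  a b c d e f g h
  ─────────────────
8│♜ · ♝ ♛ ♚ ♝ · ♜│8
7│♟ ♟ ♟ ♟ ♟ ♟ ♟ ♟│7
6│· · ♞ · · · · ♞│6
5│· · · ♘ · · · ·│5
4│· · · · · · · ·│4
3│· · · · · · · ·│3
2│♙ ♙ ♙ ♙ ♙ ♙ ♙ ♙│2
1│♖ · ♗ ♕ ♔ ♗ ♘ ♖│1
  ─────────────────
  a b c d e f g h

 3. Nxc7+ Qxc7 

  a b c d e f g h
  ─────────────────
8│♜ · ♝ · ♚ ♝ · ♜│8
7│♟ ♟ ♛ ♟ ♟ ♟ ♟ ♟│7
6│· · ♞ · · · · ♞│6
5│· · · · · · · ·│5
4│· · · · · · · ·│4
3│· · · · · · · ·│3
2│♙ ♙ ♙ ♙ ♙ ♙ ♙ ♙│2
1│♖ · ♗ ♕ ♔ ♗ ♘ ♖│1
  ─────────────────
  a b c d e f g h

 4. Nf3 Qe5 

  a b c d e f g h
  ─────────────────
8│♜ · ♝ · ♚ ♝ · ♜│8
7│♟ ♟ · ♟ ♟ ♟ ♟ ♟│7
6│· · ♞ · · · · ♞│6
5│· · · · ♛ · · ·│5
4│· · · · · · · ·│4
3│· · · · · ♘ · ·│3
2│♙ ♙ ♙ ♙ ♙ ♙ ♙ ♙│2
1│♖ · ♗ ♕ ♔ ♗ · ♖│1
  ─────────────────
  a b c d e f g h

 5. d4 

  a b c d e f g h
  ─────────────────
8│♜ · ♝ · ♚ ♝ · ♜│8
7│♟ ♟ · ♟ ♟ ♟ ♟ ♟│7
6│· · ♞ · · · · ♞│6
5│· · · · ♛ · · ·│5
4│· · · ♙ · · · ·│4
3│· · · · · ♘ · ·│3
2│♙ ♙ ♙ · ♙ ♙ ♙ ♙│2
1│♖ · ♗ ♕ ♔ ♗ · ♖│1
  ─────────────────
  a b c d e f g h


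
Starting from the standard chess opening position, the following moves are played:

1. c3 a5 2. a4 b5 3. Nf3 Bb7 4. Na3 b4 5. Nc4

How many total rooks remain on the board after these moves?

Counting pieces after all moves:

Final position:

  a b c d e f g h
  ─────────────────
8│♜ ♞ · ♛ ♚ ♝ ♞ ♜│8
7│· ♝ ♟ ♟ ♟ ♟ ♟ ♟│7
6│· · · · · · · ·│6
5│♟ · · · · · · ·│5
4│♙ ♟ ♘ · · · · ·│4
3│· · ♙ · · ♘ · ·│3
2│· ♙ · ♙ ♙ ♙ ♙ ♙│2
1│♖ · ♗ ♕ ♔ ♗ · ♖│1
  ─────────────────
  a b c d e f g h


4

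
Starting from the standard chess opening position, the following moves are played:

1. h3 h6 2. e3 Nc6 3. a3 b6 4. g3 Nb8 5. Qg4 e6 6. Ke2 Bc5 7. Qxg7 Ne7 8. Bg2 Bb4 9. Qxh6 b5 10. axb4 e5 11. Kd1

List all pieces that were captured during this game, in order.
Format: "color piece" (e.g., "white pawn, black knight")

Tracking captures:
  Qxg7: captured black pawn
  Qxh6: captured black pawn
  axb4: captured black bishop

black pawn, black pawn, black bishop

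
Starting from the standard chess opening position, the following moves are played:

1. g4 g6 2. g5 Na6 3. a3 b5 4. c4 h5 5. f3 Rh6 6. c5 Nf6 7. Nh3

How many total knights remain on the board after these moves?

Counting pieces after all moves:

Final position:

  a b c d e f g h
  ─────────────────
8│♜ · ♝ ♛ ♚ ♝ · ·│8
7│♟ · ♟ ♟ ♟ ♟ · ·│7
6│♞ · · · · ♞ ♟ ♜│6
5│· ♟ ♙ · · · ♙ ♟│5
4│· · · · · · · ·│4
3│♙ · · · · ♙ · ♘│3
2│· ♙ · ♙ ♙ · · ♙│2
1│♖ ♘ ♗ ♕ ♔ ♗ · ♖│1
  ─────────────────
  a b c d e f g h


4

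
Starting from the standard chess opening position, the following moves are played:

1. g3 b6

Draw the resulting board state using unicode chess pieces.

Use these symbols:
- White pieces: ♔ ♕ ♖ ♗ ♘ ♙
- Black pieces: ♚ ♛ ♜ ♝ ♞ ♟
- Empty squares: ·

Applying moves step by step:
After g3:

♜ ♞ ♝ ♛ ♚ ♝ ♞ ♜
♟ ♟ ♟ ♟ ♟ ♟ ♟ ♟
· · · · · · · ·
· · · · · · · ·
· · · · · · · ·
· · · · · · ♙ ·
♙ ♙ ♙ ♙ ♙ ♙ · ♙
♖ ♘ ♗ ♕ ♔ ♗ ♘ ♖


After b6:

♜ ♞ ♝ ♛ ♚ ♝ ♞ ♜
♟ · ♟ ♟ ♟ ♟ ♟ ♟
· ♟ · · · · · ·
· · · · · · · ·
· · · · · · · ·
· · · · · · ♙ ·
♙ ♙ ♙ ♙ ♙ ♙ · ♙
♖ ♘ ♗ ♕ ♔ ♗ ♘ ♖



  a b c d e f g h
  ─────────────────
8│♜ ♞ ♝ ♛ ♚ ♝ ♞ ♜│8
7│♟ · ♟ ♟ ♟ ♟ ♟ ♟│7
6│· ♟ · · · · · ·│6
5│· · · · · · · ·│5
4│· · · · · · · ·│4
3│· · · · · · ♙ ·│3
2│♙ ♙ ♙ ♙ ♙ ♙ · ♙│2
1│♖ ♘ ♗ ♕ ♔ ♗ ♘ ♖│1
  ─────────────────
  a b c d e f g h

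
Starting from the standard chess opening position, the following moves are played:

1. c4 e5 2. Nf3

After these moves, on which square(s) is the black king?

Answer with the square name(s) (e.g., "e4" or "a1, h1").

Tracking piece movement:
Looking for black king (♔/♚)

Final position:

  a b c d e f g h
  ─────────────────
8│♜ ♞ ♝ ♛ ♚ ♝ ♞ ♜│8
7│♟ ♟ ♟ ♟ · ♟ ♟ ♟│7
6│· · · · · · · ·│6
5│· · · · ♟ · · ·│5
4│· · ♙ · · · · ·│4
3│· · · · · ♘ · ·│3
2│♙ ♙ · ♙ ♙ ♙ ♙ ♙│2
1│♖ ♘ ♗ ♕ ♔ ♗ · ♖│1
  ─────────────────
  a b c d e f g h


e8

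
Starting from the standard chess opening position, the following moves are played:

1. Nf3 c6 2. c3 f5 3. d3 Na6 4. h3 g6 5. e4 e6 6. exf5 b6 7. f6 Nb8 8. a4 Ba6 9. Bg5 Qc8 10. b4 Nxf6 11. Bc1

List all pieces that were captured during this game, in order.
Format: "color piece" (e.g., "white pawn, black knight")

Tracking captures:
  exf5: captured black pawn
  Nxf6: captured white pawn

black pawn, white pawn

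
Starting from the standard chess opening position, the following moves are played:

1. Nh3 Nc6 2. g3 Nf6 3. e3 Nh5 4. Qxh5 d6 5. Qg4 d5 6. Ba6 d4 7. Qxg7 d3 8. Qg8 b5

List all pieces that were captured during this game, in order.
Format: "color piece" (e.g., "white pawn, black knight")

Tracking captures:
  Qxh5: captured black knight
  Qxg7: captured black pawn

black knight, black pawn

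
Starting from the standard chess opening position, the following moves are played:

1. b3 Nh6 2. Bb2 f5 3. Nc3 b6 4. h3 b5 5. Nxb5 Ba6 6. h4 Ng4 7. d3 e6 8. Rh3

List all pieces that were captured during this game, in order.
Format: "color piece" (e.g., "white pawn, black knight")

Tracking captures:
  Nxb5: captured black pawn

black pawn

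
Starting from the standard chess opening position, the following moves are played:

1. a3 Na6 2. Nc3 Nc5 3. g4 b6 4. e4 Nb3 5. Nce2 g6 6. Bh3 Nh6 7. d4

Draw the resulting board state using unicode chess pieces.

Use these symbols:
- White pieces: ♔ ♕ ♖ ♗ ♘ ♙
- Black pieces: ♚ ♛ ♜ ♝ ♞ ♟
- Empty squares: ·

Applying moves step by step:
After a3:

♜ ♞ ♝ ♛ ♚ ♝ ♞ ♜
♟ ♟ ♟ ♟ ♟ ♟ ♟ ♟
· · · · · · · ·
· · · · · · · ·
· · · · · · · ·
♙ · · · · · · ·
· ♙ ♙ ♙ ♙ ♙ ♙ ♙
♖ ♘ ♗ ♕ ♔ ♗ ♘ ♖


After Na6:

♜ · ♝ ♛ ♚ ♝ ♞ ♜
♟ ♟ ♟ ♟ ♟ ♟ ♟ ♟
♞ · · · · · · ·
· · · · · · · ·
· · · · · · · ·
♙ · · · · · · ·
· ♙ ♙ ♙ ♙ ♙ ♙ ♙
♖ ♘ ♗ ♕ ♔ ♗ ♘ ♖


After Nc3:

♜ · ♝ ♛ ♚ ♝ ♞ ♜
♟ ♟ ♟ ♟ ♟ ♟ ♟ ♟
♞ · · · · · · ·
· · · · · · · ·
· · · · · · · ·
♙ · ♘ · · · · ·
· ♙ ♙ ♙ ♙ ♙ ♙ ♙
♖ · ♗ ♕ ♔ ♗ ♘ ♖


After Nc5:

♜ · ♝ ♛ ♚ ♝ ♞ ♜
♟ ♟ ♟ ♟ ♟ ♟ ♟ ♟
· · · · · · · ·
· · ♞ · · · · ·
· · · · · · · ·
♙ · ♘ · · · · ·
· ♙ ♙ ♙ ♙ ♙ ♙ ♙
♖ · ♗ ♕ ♔ ♗ ♘ ♖


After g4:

♜ · ♝ ♛ ♚ ♝ ♞ ♜
♟ ♟ ♟ ♟ ♟ ♟ ♟ ♟
· · · · · · · ·
· · ♞ · · · · ·
· · · · · · ♙ ·
♙ · ♘ · · · · ·
· ♙ ♙ ♙ ♙ ♙ · ♙
♖ · ♗ ♕ ♔ ♗ ♘ ♖


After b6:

♜ · ♝ ♛ ♚ ♝ ♞ ♜
♟ · ♟ ♟ ♟ ♟ ♟ ♟
· ♟ · · · · · ·
· · ♞ · · · · ·
· · · · · · ♙ ·
♙ · ♘ · · · · ·
· ♙ ♙ ♙ ♙ ♙ · ♙
♖ · ♗ ♕ ♔ ♗ ♘ ♖


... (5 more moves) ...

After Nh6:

♜ · ♝ ♛ ♚ ♝ · ♜
♟ · ♟ ♟ ♟ ♟ · ♟
· ♟ · · · · ♟ ♞
· · · · · · · ·
· · · · ♙ · ♙ ·
♙ ♞ · · · · · ♗
· ♙ ♙ ♙ ♘ ♙ · ♙
♖ · ♗ ♕ ♔ · ♘ ♖


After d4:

♜ · ♝ ♛ ♚ ♝ · ♜
♟ · ♟ ♟ ♟ ♟ · ♟
· ♟ · · · · ♟ ♞
· · · · · · · ·
· · · ♙ ♙ · ♙ ·
♙ ♞ · · · · · ♗
· ♙ ♙ · ♘ ♙ · ♙
♖ · ♗ ♕ ♔ · ♘ ♖



  a b c d e f g h
  ─────────────────
8│♜ · ♝ ♛ ♚ ♝ · ♜│8
7│♟ · ♟ ♟ ♟ ♟ · ♟│7
6│· ♟ · · · · ♟ ♞│6
5│· · · · · · · ·│5
4│· · · ♙ ♙ · ♙ ·│4
3│♙ ♞ · · · · · ♗│3
2│· ♙ ♙ · ♘ ♙ · ♙│2
1│♖ · ♗ ♕ ♔ · ♘ ♖│1
  ─────────────────
  a b c d e f g h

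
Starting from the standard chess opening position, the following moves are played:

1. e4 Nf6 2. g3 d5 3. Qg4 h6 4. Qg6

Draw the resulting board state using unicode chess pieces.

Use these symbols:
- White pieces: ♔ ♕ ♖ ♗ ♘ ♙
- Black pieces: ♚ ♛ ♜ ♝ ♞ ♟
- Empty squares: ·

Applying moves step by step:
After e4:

♜ ♞ ♝ ♛ ♚ ♝ ♞ ♜
♟ ♟ ♟ ♟ ♟ ♟ ♟ ♟
· · · · · · · ·
· · · · · · · ·
· · · · ♙ · · ·
· · · · · · · ·
♙ ♙ ♙ ♙ · ♙ ♙ ♙
♖ ♘ ♗ ♕ ♔ ♗ ♘ ♖


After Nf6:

♜ ♞ ♝ ♛ ♚ ♝ · ♜
♟ ♟ ♟ ♟ ♟ ♟ ♟ ♟
· · · · · ♞ · ·
· · · · · · · ·
· · · · ♙ · · ·
· · · · · · · ·
♙ ♙ ♙ ♙ · ♙ ♙ ♙
♖ ♘ ♗ ♕ ♔ ♗ ♘ ♖


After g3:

♜ ♞ ♝ ♛ ♚ ♝ · ♜
♟ ♟ ♟ ♟ ♟ ♟ ♟ ♟
· · · · · ♞ · ·
· · · · · · · ·
· · · · ♙ · · ·
· · · · · · ♙ ·
♙ ♙ ♙ ♙ · ♙ · ♙
♖ ♘ ♗ ♕ ♔ ♗ ♘ ♖


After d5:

♜ ♞ ♝ ♛ ♚ ♝ · ♜
♟ ♟ ♟ · ♟ ♟ ♟ ♟
· · · · · ♞ · ·
· · · ♟ · · · ·
· · · · ♙ · · ·
· · · · · · ♙ ·
♙ ♙ ♙ ♙ · ♙ · ♙
♖ ♘ ♗ ♕ ♔ ♗ ♘ ♖


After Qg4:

♜ ♞ ♝ ♛ ♚ ♝ · ♜
♟ ♟ ♟ · ♟ ♟ ♟ ♟
· · · · · ♞ · ·
· · · ♟ · · · ·
· · · · ♙ · ♕ ·
· · · · · · ♙ ·
♙ ♙ ♙ ♙ · ♙ · ♙
♖ ♘ ♗ · ♔ ♗ ♘ ♖


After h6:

♜ ♞ ♝ ♛ ♚ ♝ · ♜
♟ ♟ ♟ · ♟ ♟ ♟ ·
· · · · · ♞ · ♟
· · · ♟ · · · ·
· · · · ♙ · ♕ ·
· · · · · · ♙ ·
♙ ♙ ♙ ♙ · ♙ · ♙
♖ ♘ ♗ · ♔ ♗ ♘ ♖


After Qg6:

♜ ♞ ♝ ♛ ♚ ♝ · ♜
♟ ♟ ♟ · ♟ ♟ ♟ ·
· · · · · ♞ ♕ ♟
· · · ♟ · · · ·
· · · · ♙ · · ·
· · · · · · ♙ ·
♙ ♙ ♙ ♙ · ♙ · ♙
♖ ♘ ♗ · ♔ ♗ ♘ ♖



  a b c d e f g h
  ─────────────────
8│♜ ♞ ♝ ♛ ♚ ♝ · ♜│8
7│♟ ♟ ♟ · ♟ ♟ ♟ ·│7
6│· · · · · ♞ ♕ ♟│6
5│· · · ♟ · · · ·│5
4│· · · · ♙ · · ·│4
3│· · · · · · ♙ ·│3
2│♙ ♙ ♙ ♙ · ♙ · ♙│2
1│♖ ♘ ♗ · ♔ ♗ ♘ ♖│1
  ─────────────────
  a b c d e f g h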